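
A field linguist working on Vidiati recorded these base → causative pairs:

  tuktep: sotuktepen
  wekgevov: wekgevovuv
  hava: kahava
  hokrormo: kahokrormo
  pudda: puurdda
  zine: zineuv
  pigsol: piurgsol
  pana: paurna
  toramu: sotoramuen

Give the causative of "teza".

pana and hava both end in -a yet inflect differently (paurna, kahava), so the final letter is not what conditions the rule; the first letter is.
"teza" begins with t-. The stems beginning with t- (toramu → sotoramuen, tuktep → sotuktepen) add so- … -en around the stem.
So teza → sotezaen.

sotezaen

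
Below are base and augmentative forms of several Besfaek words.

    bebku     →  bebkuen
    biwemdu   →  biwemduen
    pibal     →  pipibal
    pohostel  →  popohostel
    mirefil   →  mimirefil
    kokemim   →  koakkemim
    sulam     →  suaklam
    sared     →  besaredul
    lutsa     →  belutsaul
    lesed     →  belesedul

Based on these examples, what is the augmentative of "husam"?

huaksam

"husam" ends in -m. The stems ending in -m (kokemim → koakkemim, sulam → suaklam) insert -ak- after the first vowel.
The other patterns: stems ending in -u add -en; stems ending in -l repeat the first consonant+vowel as a prefix; stems ending in -a or -d add be- … -ul around the stem.
So husam → huaksam.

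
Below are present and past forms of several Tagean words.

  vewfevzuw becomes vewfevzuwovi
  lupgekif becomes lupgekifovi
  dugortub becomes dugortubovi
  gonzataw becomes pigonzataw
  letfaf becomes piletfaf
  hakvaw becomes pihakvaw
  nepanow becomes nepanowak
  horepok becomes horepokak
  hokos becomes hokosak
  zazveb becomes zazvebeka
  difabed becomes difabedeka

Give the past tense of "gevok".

gevokak

vewfevzuw and gonzataw both end in -w yet inflect differently (vewfevzuwovi, pigonzataw), so the final letter is not what conditions the rule; the last vowel is.
"gevok" has last vowel 'o'. The stems whose last vowel is 'o' (nepanow → nepanowak, horepok → horepokak, hokos → hokosak) add -ak.
So gevok → gevokak.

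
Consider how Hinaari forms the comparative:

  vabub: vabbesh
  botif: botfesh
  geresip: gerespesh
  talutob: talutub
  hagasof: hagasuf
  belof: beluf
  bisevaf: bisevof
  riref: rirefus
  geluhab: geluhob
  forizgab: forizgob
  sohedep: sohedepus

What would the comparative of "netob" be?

"netob" has last vowel 'o'. The stems whose last vowel is 'o' (belof → beluf, hagasof → hagasuf, talutob → talutub) change the last vowel to 'u'.
So netob → netub.

netub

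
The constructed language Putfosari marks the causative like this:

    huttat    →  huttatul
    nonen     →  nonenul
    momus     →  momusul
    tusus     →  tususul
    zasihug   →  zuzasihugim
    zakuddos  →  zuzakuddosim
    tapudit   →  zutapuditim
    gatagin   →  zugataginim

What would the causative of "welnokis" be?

zuwelnokisim

"welnokis" has 3 vowels. The stems with 3 vowels (zasihug → zuzasihugim, zakuddos → zuzakuddosim, tapudit → zutapuditim) add zu- … -im around the stem.
So welnokis → zuwelnokisim.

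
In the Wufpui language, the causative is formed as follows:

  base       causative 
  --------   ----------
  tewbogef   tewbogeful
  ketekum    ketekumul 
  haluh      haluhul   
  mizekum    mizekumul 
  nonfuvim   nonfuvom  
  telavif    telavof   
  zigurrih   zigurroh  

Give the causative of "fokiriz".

fokiroz

telavif and tewbogef both end in -f yet inflect differently (telavof, tewbogeful), so the final letter is not what conditions the rule; the last vowel is.
"fokiriz" has last vowel 'i'. The stems whose last vowel is 'i' (nonfuvim → nonfuvom, telavif → telavof, zigurrih → zigurroh) change the last vowel to 'o'.
The other pattern: stems whose last vowel is 'e' or 'u' add -ul.
So fokiriz → fokiroz.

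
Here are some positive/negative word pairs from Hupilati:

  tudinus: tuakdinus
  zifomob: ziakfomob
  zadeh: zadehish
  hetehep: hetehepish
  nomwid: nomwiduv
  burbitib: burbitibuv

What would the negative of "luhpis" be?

burbitib and zifomob both end in -b yet inflect differently (burbitibuv, ziakfomob), so the final letter is not what conditions the rule; the last vowel is.
"luhpis" has last vowel 'i'. The stems whose last vowel is 'i' (burbitib → burbitibuv, nomwid → nomwiduv) add -uv.
The other patterns: stems whose last vowel is 'e' add -ish; stems whose last vowel is 'o' or 'u' insert -ak- after the first vowel.
So luhpis → luhpisuv.

luhpisuv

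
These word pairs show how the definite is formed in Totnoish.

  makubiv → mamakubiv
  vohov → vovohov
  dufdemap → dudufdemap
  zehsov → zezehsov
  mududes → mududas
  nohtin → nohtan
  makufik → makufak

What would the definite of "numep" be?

makubiv and nohtin both have last vowel 'i' yet inflect differently (mamakubiv, nohtan), so the last vowel is not what conditions the rule; the final letter is.
"numep" ends in -p. The one such stem in the data (dufdemap → dudufdemap) repeats the first consonant+vowel as a prefix (as do makubiv, vohov), so the same rule applies.
The other pattern: stems ending in -k, -n or -s change the last vowel to 'a'.
So numep → nunumep.

nunumep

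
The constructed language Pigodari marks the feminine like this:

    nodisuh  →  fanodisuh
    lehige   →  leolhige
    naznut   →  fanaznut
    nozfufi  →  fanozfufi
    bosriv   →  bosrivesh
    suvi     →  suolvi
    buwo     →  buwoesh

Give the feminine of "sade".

saolde

nozfufi and suvi both end in -i yet inflect differently (fanozfufi, suolvi), so the final letter is not what conditions the rule; the first letter is.
"sade" begins with s-. The one such stem in the data (suvi → suolvi) inserts -ol- after the first vowel (as does lehige), so the same rule applies.
So sade → saolde.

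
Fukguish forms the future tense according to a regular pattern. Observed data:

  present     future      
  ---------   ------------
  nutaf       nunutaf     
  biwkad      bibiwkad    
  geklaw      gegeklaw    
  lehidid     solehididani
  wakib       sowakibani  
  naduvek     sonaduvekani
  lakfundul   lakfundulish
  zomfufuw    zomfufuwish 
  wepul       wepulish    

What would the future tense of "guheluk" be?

guhelukish

"guheluk" has last vowel 'u'. The stems whose last vowel is 'u' (lakfundul → lakfundulish, zomfufuw → zomfufuwish, wepul → wepulish) add -ish.
So guheluk → guhelukish.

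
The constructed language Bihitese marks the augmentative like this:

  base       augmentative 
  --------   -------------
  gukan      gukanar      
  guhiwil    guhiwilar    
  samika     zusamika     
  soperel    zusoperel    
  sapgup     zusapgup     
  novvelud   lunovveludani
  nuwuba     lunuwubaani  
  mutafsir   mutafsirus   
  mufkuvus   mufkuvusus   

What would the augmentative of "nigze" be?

lunigzeani

guhiwil and soperel both end in -l yet inflect differently (guhiwilar, zusoperel), so the final letter is not what conditions the rule; the first letter is.
"nigze" begins with n-. The stems beginning with n- (novvelud → lunovveludani, nuwuba → lunuwubaani) add lu- … -ani around the stem.
The other patterns: stems beginning with g- add -ar; stems beginning with s- add the prefix zu-; stems beginning with m- add -us.
So nigze → lunigzeani.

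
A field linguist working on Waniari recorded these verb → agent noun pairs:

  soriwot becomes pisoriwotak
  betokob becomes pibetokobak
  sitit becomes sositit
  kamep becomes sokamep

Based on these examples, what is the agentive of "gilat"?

soriwot and sitit both end in -t yet inflect differently (pisoriwotak, sositit), so the final letter is not what conditions the rule; the number of vowels is.
"gilat" has 2 vowels. The stems with 2 vowels (sitit → sositit, kamep → sokamep) add the prefix so-.
The other pattern: stems with 3 vowels add pi- … -ak around the stem.
So gilat → sogilat.

sogilat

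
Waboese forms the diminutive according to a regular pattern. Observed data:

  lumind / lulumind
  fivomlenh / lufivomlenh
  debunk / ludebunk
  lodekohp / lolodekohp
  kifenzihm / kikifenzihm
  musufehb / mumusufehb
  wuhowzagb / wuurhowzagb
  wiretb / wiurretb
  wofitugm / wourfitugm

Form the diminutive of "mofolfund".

musufehb and wuhowzagb both end in -b yet inflect differently (mumusufehb, wuurhowzagb), so the final letter is not what conditions the rule; the second-to-last letter is.
"mofolfund" has second-to-last letter 'n'. The stems whose second-to-last letter is 'n' (lumind → lulumind, fivomlenh → lufivomlenh, debunk → ludebunk) add the prefix lu-.
The other patterns: stems whose second-to-last letter is 'h' repeat the first consonant+vowel as a prefix; stems whose second-to-last letter is 'g' or 't' insert -ur- after the first vowel.
So mofolfund → lumofolfund.

lumofolfund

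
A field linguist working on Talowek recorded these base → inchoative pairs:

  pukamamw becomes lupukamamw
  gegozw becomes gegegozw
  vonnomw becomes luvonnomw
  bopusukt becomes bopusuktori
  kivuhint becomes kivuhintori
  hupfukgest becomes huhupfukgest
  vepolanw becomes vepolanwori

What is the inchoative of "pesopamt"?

vonnomw and vepolanw both end in -w yet inflect differently (luvonnomw, vepolanwori), so the final letter is not what conditions the rule; the second-to-last letter is.
"pesopamt" has second-to-last letter 'm'. The stems whose second-to-last letter is 'm' (vonnomw → luvonnomw, pukamamw → lupukamamw) add the prefix lu-.
So pesopamt → lupesopamt.

lupesopamt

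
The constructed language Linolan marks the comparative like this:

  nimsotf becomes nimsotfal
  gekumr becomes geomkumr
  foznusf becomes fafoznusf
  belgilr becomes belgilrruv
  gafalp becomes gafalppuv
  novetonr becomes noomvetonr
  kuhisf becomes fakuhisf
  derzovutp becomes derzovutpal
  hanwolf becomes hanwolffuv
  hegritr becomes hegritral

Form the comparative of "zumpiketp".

nimsotf and kuhisf both end in -f yet inflect differently (nimsotfal, fakuhisf), so the final letter is not what conditions the rule; the second-to-last letter is.
"zumpiketp" has second-to-last letter 't'. The stems whose second-to-last letter is 't' (nimsotf → nimsotfal, hegritr → hegritral, derzovutp → derzovutpal) add -al.
So zumpiketp → zumpiketpal.

zumpiketpal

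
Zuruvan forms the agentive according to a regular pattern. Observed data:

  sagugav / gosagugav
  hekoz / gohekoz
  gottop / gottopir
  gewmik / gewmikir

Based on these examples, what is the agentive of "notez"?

gonotez

gottop and hekoz both have last vowel 'o' yet inflect differently (gottopir, gohekoz), so the last vowel is not what conditions the rule; the final letter is.
"notez" ends in -z. The one such stem in the data (hekoz → gohekoz) adds the prefix go-, so the same rule applies.
So notez → gonotez.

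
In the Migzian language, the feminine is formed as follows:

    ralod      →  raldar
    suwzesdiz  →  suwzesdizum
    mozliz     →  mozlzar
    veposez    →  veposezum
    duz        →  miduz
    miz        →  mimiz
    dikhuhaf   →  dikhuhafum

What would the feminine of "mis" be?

mimis

miz and mozliz both end in -z yet inflect differently (mimiz, mozlzar), so the final letter is not what conditions the rule; the number of vowels is.
"mis" has 1 vowel. The stems with 1 vowel (miz → mimiz, duz → miduz) add the prefix mi-.
So mis → mimis.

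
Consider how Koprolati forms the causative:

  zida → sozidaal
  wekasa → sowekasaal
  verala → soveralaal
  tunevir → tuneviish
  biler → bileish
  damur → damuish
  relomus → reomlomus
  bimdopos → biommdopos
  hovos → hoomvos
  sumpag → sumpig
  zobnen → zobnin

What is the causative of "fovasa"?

sofovasaal

damur and relomus both have last vowel 'u' yet inflect differently (damuish, reomlomus), so the last vowel is not what conditions the rule; the final letter is.
"fovasa" ends in -a. The stems ending in -a (zida → sozidaal, wekasa → sowekasaal, verala → soveralaal) add so- … -al around the stem.
So fovasa → sofovasaal.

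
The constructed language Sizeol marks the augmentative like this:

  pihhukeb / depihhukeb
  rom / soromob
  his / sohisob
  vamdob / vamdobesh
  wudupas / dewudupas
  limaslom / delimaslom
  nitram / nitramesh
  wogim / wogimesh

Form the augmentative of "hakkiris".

dehakkiris

"hakkiris" has 3 vowels. The stems with 3 vowels (limaslom → delimaslom, wudupas → dewudupas, pihhukeb → depihhukeb) add the prefix de-.
The other patterns: stems with 1 vowel add so- … -ob around the stem; stems with 2 vowels add -esh.
So hakkiris → dehakkiris.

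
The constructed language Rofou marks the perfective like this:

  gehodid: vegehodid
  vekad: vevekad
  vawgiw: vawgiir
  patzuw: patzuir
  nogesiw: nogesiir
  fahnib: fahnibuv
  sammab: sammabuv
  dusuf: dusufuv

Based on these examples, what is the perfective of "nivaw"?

gehodid and vawgiw both have last vowel 'i' yet inflect differently (vegehodid, vawgiir), so the last vowel is not what conditions the rule; the final letter is.
"nivaw" ends in -w. The stems ending in -w (vawgiw → vawgiir, patzuw → patzuir, nogesiw → nogesiir) drop the final letter and add -ir.
The other patterns: stems ending in -d add the prefix ve-; stems ending in -b or -f add -uv.
So nivaw → nivair.

nivair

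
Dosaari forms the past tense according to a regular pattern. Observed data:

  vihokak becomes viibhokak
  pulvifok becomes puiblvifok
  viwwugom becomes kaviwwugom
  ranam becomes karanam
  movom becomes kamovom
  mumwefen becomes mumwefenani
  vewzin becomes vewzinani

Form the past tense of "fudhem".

pulvifok and viwwugom both have last vowel 'o' yet inflect differently (puiblvifok, kaviwwugom), so the last vowel is not what conditions the rule; the final letter is.
"fudhem" ends in -m. The stems ending in -m (viwwugom → kaviwwugom, ranam → karanam, movom → kamovom) add the prefix ka-.
The other patterns: stems ending in -k insert -ib- after the first vowel; stems ending in -n add -ani.
So fudhem → kafudhem.

kafudhem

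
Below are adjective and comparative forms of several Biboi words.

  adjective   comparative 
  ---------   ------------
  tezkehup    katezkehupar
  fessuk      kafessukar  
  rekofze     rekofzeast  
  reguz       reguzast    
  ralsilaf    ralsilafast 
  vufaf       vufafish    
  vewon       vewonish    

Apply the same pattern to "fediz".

kafedizar

"fediz" begins with f-. The one such stem in the data (fessuk → kafessukar) adds ka- … -ar around the stem, so the same rule applies.
So fediz → kafedizar.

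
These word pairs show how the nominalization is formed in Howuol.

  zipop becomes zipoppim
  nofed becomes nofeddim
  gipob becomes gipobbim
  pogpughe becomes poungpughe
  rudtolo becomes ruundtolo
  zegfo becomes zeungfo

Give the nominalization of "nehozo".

neunhozo

"nehozo" ends in a vowel. The stems ending in a vowel (pogpughe → poungpughe, rudtolo → ruundtolo, zegfo → zeungfo) insert -un- after the first vowel.
The other pattern: stems ending in a consonant double the final consonant and add -im.
So nehozo → neunhozo.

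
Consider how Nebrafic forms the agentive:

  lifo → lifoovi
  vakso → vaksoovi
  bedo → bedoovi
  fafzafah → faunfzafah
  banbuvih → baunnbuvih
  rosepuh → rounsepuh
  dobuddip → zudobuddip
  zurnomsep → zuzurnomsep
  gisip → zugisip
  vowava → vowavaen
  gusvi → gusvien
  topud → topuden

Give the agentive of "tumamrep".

banbuvih and dobuddip both have last vowel 'i' yet inflect differently (baunnbuvih, zudobuddip), so the last vowel is not what conditions the rule; the final letter is.
"tumamrep" ends in -p. The stems ending in -p (dobuddip → zudobuddip, zurnomsep → zuzurnomsep, gisip → zugisip) add the prefix zu-.
The other patterns: stems ending in -o add -ovi; stems ending in -h insert -un- after the first vowel; stems ending in -a, -d or -i add -en.
So tumamrep → zutumamrep.

zutumamrep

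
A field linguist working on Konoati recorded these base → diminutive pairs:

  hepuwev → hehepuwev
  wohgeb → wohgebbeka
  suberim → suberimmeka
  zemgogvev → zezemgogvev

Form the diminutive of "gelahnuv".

zemgogvev and wohgeb both have last vowel 'e' yet inflect differently (zezemgogvev, wohgebbeka), so the last vowel is not what conditions the rule; the final letter is.
"gelahnuv" ends in -v. The stems ending in -v (zemgogvev → zezemgogvev, hepuwev → hehepuwev) repeat the first consonant+vowel as a prefix.
The other pattern: stems ending in -b or -m double the final consonant and add -eka.
So gelahnuv → gegelahnuv.

gegelahnuv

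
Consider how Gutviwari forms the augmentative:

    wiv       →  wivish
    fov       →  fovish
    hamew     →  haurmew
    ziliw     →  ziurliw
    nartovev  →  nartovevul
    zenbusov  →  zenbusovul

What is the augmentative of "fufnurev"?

fufnurevul

"fufnurev" has 3 vowels. The stems with 3 vowels (nartovev → nartovevul, zenbusov → zenbusovul) add -ul.
The other patterns: stems with 1 vowel add -ish; stems with 2 vowels insert -ur- after the first vowel.
So fufnurev → fufnurevul.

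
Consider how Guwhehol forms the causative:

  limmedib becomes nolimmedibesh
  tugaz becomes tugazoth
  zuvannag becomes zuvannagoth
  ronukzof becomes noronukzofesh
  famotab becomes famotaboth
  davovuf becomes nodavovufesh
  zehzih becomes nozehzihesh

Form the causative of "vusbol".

novusbolesh

famotab and limmedib both end in -b yet inflect differently (famotaboth, nolimmedibesh), so the final letter is not what conditions the rule; the last vowel is.
"vusbol" has last vowel 'o'. The one such stem in the data (ronukzof → noronukzofesh) adds no- … -esh around the stem, so the same rule applies.
The other pattern: stems whose last vowel is 'a' add -oth.
So vusbol → novusbolesh.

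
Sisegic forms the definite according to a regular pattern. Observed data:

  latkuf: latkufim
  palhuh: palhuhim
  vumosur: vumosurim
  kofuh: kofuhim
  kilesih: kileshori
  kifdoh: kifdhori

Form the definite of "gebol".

palhuh and kilesih both end in -h yet inflect differently (palhuhim, kileshori), so the final letter is not what conditions the rule; the last vowel is.
"gebol" has last vowel 'o'. The one such stem in the data (kifdoh → kifdhori) deletes the last vowel and adds -ori (as does kilesih), so the same rule applies.
The other pattern: stems whose last vowel is 'u' add -im.
So gebol → geblori.

geblori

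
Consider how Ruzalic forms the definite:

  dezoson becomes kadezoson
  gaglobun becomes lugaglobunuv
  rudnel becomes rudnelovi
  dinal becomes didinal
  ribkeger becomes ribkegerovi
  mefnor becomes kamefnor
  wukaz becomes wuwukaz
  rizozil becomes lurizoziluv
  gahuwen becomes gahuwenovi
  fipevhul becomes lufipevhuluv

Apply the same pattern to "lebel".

lebelovi

fipevhul and dinal both end in -l yet inflect differently (lufipevhuluv, didinal), so the final letter is not what conditions the rule; the last vowel is.
"lebel" has last vowel 'e'. The stems whose last vowel is 'e' (ribkeger → ribkegerovi, rudnel → rudnelovi, gahuwen → gahuwenovi) add -ovi.
So lebel → lebelovi.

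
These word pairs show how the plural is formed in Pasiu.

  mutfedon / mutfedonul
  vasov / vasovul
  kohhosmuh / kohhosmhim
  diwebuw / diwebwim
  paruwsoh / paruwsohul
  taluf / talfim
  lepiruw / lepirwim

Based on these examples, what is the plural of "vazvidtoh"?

kohhosmuh and paruwsoh both end in -h yet inflect differently (kohhosmhim, paruwsohul), so the final letter is not what conditions the rule; the last vowel is.
"vazvidtoh" has last vowel 'o'. The stems whose last vowel is 'o' (paruwsoh → paruwsohul, mutfedon → mutfedonul, vasov → vasovul) add -ul.
The other pattern: stems whose last vowel is 'u' delete the last vowel and add -im.
So vazvidtoh → vazvidtohul.

vazvidtohul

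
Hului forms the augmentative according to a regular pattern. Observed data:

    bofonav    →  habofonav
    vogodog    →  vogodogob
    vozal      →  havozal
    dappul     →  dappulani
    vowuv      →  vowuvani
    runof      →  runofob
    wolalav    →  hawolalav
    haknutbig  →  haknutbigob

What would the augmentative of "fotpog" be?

fotpogob

vowuv and wolalav both end in -v yet inflect differently (vowuvani, hawolalav), so the final letter is not what conditions the rule; the last vowel is.
"fotpog" has last vowel 'o'. The stems whose last vowel is 'o' (vogodog → vogodogob, runof → runofob) add -ob.
So fotpog → fotpogob.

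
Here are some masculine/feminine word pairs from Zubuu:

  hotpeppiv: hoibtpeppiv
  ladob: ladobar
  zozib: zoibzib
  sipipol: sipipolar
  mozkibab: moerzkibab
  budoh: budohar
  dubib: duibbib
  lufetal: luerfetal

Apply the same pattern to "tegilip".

dubib and ladob both end in -b yet inflect differently (duibbib, ladobar), so the final letter is not what conditions the rule; the last vowel is.
"tegilip" has last vowel 'i'. The stems whose last vowel is 'i' (dubib → duibbib, hotpeppiv → hoibtpeppiv, zozib → zoibzib) insert -ib- after the first vowel.
So tegilip → teibgilip.

teibgilip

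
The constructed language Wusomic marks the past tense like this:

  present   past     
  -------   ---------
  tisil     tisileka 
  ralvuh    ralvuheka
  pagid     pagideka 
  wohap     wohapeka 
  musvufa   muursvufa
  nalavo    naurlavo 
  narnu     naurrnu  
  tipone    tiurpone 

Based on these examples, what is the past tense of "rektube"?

reurktube

wohap and musvufa both have last vowel 'a' yet inflect differently (wohapeka, muursvufa), so the last vowel is not what conditions the rule; whether the stem ends in a vowel or a consonant is.
"rektube" ends in a vowel. The stems ending in a vowel (musvufa → muursvufa, nalavo → naurlavo, narnu → naurrnu) insert -ur- after the first vowel.
The other pattern: stems ending in a consonant add -eka.
So rektube → reurktube.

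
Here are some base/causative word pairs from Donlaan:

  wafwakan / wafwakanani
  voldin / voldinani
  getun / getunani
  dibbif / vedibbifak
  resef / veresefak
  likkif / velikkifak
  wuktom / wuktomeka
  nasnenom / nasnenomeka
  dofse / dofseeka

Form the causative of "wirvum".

wirvumeka

"wirvum" ends in -m. The stems ending in -m (wuktom → wuktomeka, nasnenom → nasnenomeka) add -eka.
The other patterns: stems ending in -n add -ani; stems ending in -f add ve- … -ak around the stem.
So wirvum → wirvumeka.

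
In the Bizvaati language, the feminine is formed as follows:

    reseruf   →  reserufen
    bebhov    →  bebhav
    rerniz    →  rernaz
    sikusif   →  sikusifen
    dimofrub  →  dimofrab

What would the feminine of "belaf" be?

belafen

reseruf and dimofrub both have last vowel 'u' yet inflect differently (reserufen, dimofrab), so the last vowel is not what conditions the rule; the final letter is.
"belaf" ends in -f. The stems ending in -f (reseruf → reserufen, sikusif → sikusifen) add -en.
The other pattern: stems ending in -b, -v or -z change the last vowel to 'a'.
So belaf → belafen.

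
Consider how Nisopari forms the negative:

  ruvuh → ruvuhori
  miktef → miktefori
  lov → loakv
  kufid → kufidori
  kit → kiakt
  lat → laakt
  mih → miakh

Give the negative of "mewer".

mih and ruvuh both end in -h yet inflect differently (miakh, ruvuhori), so the final letter is not what conditions the rule; the number of vowels is.
"mewer" has 2 vowels. The stems with 2 vowels (ruvuh → ruvuhori, kufid → kufidori, miktef → miktefori) add -ori.
The other pattern: stems with 1 vowel insert -ak- after the first vowel.
So mewer → mewerori.

mewerori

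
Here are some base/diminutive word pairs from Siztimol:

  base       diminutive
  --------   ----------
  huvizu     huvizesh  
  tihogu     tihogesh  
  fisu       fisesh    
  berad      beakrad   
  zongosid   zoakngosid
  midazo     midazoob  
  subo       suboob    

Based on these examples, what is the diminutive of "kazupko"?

fisu and berad both have 2 vowels yet inflect differently (fisesh, beakrad), so the number of vowels is not what conditions the rule; the final letter is.
"kazupko" ends in -o. The stems ending in -o (midazo → midazoob, subo → suboob) add -ob.
So kazupko → kazupkoob.

kazupkoob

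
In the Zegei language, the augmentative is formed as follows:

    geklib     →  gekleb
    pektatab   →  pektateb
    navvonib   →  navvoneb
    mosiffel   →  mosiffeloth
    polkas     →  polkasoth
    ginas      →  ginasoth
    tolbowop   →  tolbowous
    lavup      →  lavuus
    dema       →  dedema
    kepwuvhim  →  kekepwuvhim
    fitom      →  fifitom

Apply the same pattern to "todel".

pektatab and polkas both have last vowel 'a' yet inflect differently (pektateb, polkasoth), so the last vowel is not what conditions the rule; the final letter is.
"todel" ends in -l. The one such stem in the data (mosiffel → mosiffeloth) adds -oth, so the same rule applies.
The other patterns: stems ending in -b change the last vowel to 'e'; stems ending in -p drop the final letter and add -us; stems ending in -a or -m repeat the first consonant+vowel as a prefix.
So todel → todeloth.

todeloth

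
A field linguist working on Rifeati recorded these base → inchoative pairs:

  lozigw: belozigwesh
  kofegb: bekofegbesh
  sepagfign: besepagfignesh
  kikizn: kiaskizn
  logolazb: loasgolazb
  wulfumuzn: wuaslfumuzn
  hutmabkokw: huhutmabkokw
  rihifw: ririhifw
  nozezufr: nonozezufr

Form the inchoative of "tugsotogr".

sepagfign and kikizn both end in -n yet inflect differently (besepagfignesh, kiaskizn), so the final letter is not what conditions the rule; the second-to-last letter is.
"tugsotogr" has second-to-last letter 'g'. The stems whose second-to-last letter is 'g' (lozigw → belozigwesh, kofegb → bekofegbesh, sepagfign → besepagfignesh) add be- … -esh around the stem.
So tugsotogr → betugsotogresh.

betugsotogresh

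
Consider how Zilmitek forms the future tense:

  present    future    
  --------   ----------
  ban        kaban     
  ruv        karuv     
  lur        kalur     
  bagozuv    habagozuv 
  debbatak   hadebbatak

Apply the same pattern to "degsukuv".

"degsukuv" has 3 vowels. The stems with 3 vowels (bagozuv → habagozuv, debbatak → hadebbatak) add the prefix ha-.
The other pattern: stems with 1 vowel add the prefix ka-.
So degsukuv → hadegsukuv.

hadegsukuv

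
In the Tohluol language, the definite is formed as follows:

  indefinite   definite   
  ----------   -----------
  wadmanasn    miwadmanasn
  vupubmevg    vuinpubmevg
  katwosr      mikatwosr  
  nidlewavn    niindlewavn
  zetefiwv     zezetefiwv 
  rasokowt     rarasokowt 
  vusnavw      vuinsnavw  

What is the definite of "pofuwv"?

popofuwv

"pofuwv" has second-to-last letter 'w'. The stems whose second-to-last letter is 'w' (zetefiwv → zezetefiwv, rasokowt → rarasokowt) repeat the first consonant+vowel as a prefix.
The other patterns: stems whose second-to-last letter is 's' add the prefix mi-; stems whose second-to-last letter is 'v' insert -in- after the first vowel.
So pofuwv → popofuwv.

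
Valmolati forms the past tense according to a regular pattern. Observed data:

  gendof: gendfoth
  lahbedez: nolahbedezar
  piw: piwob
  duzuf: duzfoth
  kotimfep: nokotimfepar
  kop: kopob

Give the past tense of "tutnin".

tutnnoth

"tutnin" has 2 vowels. The stems with 2 vowels (duzuf → duzfoth, gendof → gendfoth) delete the last vowel and add -oth.
So tutnin → tutnnoth.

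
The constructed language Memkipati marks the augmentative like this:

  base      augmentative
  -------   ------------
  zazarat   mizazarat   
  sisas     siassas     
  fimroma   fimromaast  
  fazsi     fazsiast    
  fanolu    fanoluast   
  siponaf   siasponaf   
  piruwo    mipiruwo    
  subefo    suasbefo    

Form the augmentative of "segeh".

seasgeh

subefo and piruwo both end in -o yet inflect differently (suasbefo, mipiruwo), so the final letter is not what conditions the rule; the first letter is.
"segeh" begins with s-. The stems beginning with s- (subefo → suasbefo, sisas → siassas, siponaf → siasponaf) insert -as- after the first vowel.
The other patterns: stems beginning with f- add -ast; stems beginning with p- or z- add the prefix mi-.
So segeh → seasgeh.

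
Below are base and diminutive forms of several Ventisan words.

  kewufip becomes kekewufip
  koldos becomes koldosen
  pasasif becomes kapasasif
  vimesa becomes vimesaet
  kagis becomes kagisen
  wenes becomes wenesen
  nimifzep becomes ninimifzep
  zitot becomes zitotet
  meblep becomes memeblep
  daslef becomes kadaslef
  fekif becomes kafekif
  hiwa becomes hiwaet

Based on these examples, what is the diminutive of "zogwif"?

kazogwif

wenes and daslef both have last vowel 'e' yet inflect differently (wenesen, kadaslef), so the last vowel is not what conditions the rule; the final letter is.
"zogwif" ends in -f. The stems ending in -f (daslef → kadaslef, pasasif → kapasasif, fekif → kafekif) add the prefix ka-.
So zogwif → kazogwif.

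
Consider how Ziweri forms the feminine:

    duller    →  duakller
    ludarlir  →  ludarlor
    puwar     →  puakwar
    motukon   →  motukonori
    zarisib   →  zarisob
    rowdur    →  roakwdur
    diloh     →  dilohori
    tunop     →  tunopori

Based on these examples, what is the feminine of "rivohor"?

rivohorori

"rivohor" has last vowel 'o'. The stems whose last vowel is 'o' (tunop → tunopori, diloh → dilohori, motukon → motukonori) add -ori.
So rivohor → rivohorori.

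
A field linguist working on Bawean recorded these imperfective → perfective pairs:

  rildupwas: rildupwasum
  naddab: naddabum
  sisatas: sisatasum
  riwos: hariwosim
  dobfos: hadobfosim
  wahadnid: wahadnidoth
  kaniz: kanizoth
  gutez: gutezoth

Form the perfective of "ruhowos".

rildupwas and riwos both end in -s yet inflect differently (rildupwasum, hariwosim), so the final letter is not what conditions the rule; the last vowel is.
"ruhowos" has last vowel 'o'. The stems whose last vowel is 'o' (riwos → hariwosim, dobfos → hadobfosim) add ha- … -im around the stem.
The other patterns: stems whose last vowel is 'a' add -um; stems whose last vowel is 'e' or 'i' add -oth.
So ruhowos → haruhowosim.

haruhowosim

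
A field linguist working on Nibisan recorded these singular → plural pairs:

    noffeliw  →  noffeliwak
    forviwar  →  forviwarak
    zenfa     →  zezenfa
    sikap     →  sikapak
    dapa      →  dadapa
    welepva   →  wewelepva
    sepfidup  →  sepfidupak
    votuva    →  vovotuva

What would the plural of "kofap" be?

welepva and forviwar both have last vowel 'a' yet inflect differently (wewelepva, forviwarak), so the last vowel is not what conditions the rule; the final letter is.
"kofap" ends in -p. The stems ending in -p (sepfidup → sepfidupak, sikap → sikapak) add -ak.
The other pattern: stems ending in -a repeat the first consonant+vowel as a prefix.
So kofap → kofapak.

kofapak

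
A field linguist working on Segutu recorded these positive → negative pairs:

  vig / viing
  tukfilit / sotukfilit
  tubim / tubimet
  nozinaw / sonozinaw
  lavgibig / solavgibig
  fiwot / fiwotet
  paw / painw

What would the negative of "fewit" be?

fewitet

fiwot and tukfilit both end in -t yet inflect differently (fiwotet, sotukfilit), so the final letter is not what conditions the rule; the number of vowels is.
"fewit" has 2 vowels. The stems with 2 vowels (fiwot → fiwotet, tubim → tubimet) add -et.
The other patterns: stems with 1 vowel insert -in- after the first vowel; stems with 3 vowels add the prefix so-.
So fewit → fewitet.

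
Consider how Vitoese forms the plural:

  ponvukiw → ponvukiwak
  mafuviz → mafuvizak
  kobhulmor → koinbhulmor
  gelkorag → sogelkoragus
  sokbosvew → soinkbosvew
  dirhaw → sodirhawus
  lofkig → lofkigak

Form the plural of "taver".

tainver

gelkorag and lofkig both end in -g yet inflect differently (sogelkoragus, lofkigak), so the final letter is not what conditions the rule; the last vowel is.
"taver" has last vowel 'e'. The one such stem in the data (sokbosvew → soinkbosvew) inserts -in- after the first vowel (as does kobhulmor), so the same rule applies.
So taver → tainver.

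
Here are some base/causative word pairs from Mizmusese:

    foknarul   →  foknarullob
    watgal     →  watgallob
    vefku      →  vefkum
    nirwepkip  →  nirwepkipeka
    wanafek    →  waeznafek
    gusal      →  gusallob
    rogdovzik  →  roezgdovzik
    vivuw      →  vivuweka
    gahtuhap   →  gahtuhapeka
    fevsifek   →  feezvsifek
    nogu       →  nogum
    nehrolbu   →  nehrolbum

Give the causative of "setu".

setum

foknarul and nehrolbu both have last vowel 'u' yet inflect differently (foknarullob, nehrolbum), so the last vowel is not what conditions the rule; the final letter is.
"setu" ends in -u. The stems ending in -u (nehrolbu → nehrolbum, nogu → nogum, vefku → vefkum) drop the final letter and add -um.
The other patterns: stems ending in -l double the final consonant and add -ob; stems ending in -k insert -ez- after the first vowel; stems ending in -p or -w add -eka.
So setu → setum.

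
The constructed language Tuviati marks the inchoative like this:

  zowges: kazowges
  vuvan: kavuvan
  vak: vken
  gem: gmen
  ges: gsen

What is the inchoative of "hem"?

"hem" has 1 vowel. The stems with 1 vowel (vak → vken, gem → gmen, ges → gsen) delete the last vowel and add -en.
The other pattern: stems with 2 vowels add the prefix ka-.
So hem → hmen.

hmen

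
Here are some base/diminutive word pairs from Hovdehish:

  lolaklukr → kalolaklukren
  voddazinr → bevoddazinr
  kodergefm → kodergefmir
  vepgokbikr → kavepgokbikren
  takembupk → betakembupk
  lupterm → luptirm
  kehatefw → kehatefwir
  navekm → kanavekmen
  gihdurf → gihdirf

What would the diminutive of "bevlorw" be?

bevlirw

navekm and lupterm both end in -m yet inflect differently (kanavekmen, luptirm), so the final letter is not what conditions the rule; the second-to-last letter is.
"bevlorw" has second-to-last letter 'r'. The stems whose second-to-last letter is 'r' (lupterm → luptirm, gihdurf → gihdirf) change the last vowel to 'i'.
The other patterns: stems whose second-to-last letter is 'k' add ka- … -en around the stem; stems whose second-to-last letter is 'f' add -ir; stems whose second-to-last letter is 'n' or 'p' add the prefix be-.
So bevlorw → bevlirw.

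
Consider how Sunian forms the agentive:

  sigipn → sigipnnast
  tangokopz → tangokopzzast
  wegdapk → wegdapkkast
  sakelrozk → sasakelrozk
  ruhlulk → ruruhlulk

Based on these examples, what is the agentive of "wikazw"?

wiwikazw

wegdapk and sakelrozk both end in -k yet inflect differently (wegdapkkast, sasakelrozk), so the final letter is not what conditions the rule; the second-to-last letter is.
"wikazw" has second-to-last letter 'z'. The one such stem in the data (sakelrozk → sasakelrozk) repeats the first consonant+vowel as a prefix (as does ruhlulk), so the same rule applies.
So wikazw → wiwikazw.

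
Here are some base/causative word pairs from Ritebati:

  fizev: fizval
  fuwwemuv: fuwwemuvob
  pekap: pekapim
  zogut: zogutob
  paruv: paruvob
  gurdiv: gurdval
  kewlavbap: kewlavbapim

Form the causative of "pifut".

paruv and fizev both end in -v yet inflect differently (paruvob, fizval), so the final letter is not what conditions the rule; the last vowel is.
"pifut" has last vowel 'u'. The stems whose last vowel is 'u' (paruv → paruvob, zogut → zogutob, fuwwemuv → fuwwemuvob) add -ob.
The other patterns: stems whose last vowel is 'a' add -im; stems whose last vowel is 'e' or 'i' delete the last vowel and add -al.
So pifut → pifutob.

pifutob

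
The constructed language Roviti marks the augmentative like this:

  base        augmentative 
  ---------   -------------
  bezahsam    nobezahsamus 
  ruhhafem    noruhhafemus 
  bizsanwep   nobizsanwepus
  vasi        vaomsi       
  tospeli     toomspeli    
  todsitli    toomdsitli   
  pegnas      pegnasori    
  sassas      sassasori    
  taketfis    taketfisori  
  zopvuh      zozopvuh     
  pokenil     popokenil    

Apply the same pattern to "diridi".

bezahsam and pegnas both have last vowel 'a' yet inflect differently (nobezahsamus, pegnasori), so the last vowel is not what conditions the rule; the final letter is.
"diridi" ends in -i. The stems ending in -i (vasi → vaomsi, tospeli → toomspeli, todsitli → toomdsitli) insert -om- after the first vowel.
So diridi → diomridi.

diomridi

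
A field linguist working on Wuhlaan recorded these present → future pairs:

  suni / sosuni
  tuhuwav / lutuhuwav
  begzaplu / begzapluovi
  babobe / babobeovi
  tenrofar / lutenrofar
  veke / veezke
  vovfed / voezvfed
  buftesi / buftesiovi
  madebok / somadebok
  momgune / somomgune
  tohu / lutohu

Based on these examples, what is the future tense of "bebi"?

"bebi" begins with b-. The stems beginning with b- (babobe → babobeovi, buftesi → buftesiovi, begzaplu → begzapluovi) add -ovi.
The other patterns: stems beginning with t- add the prefix lu-; stems beginning with v- insert -ez- after the first vowel; stems beginning with m- or s- add the prefix so-.
So bebi → bebiovi.

bebiovi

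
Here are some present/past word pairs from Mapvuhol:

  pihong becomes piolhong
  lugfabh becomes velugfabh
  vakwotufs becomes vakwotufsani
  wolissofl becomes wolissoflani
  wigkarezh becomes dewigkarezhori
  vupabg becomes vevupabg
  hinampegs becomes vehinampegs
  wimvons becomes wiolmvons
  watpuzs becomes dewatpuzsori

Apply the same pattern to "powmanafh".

"powmanafh" has second-to-last letter 'f'. The stems whose second-to-last letter is 'f' (vakwotufs → vakwotufsani, wolissofl → wolissoflani) add -ani.
So powmanafh → powmanafhani.

powmanafhani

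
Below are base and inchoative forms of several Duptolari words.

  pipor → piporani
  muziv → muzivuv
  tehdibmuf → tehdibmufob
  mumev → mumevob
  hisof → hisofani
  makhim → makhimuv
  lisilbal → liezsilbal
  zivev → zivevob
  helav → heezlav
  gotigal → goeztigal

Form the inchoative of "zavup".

zavupob

helav and zivev both end in -v yet inflect differently (heezlav, zivevob), so the final letter is not what conditions the rule; the last vowel is.
"zavup" has last vowel 'u'. The one such stem in the data (tehdibmuf → tehdibmufob) adds -ob, so the same rule applies.
The other patterns: stems whose last vowel is 'a' insert -ez- after the first vowel; stems whose last vowel is 'i' add -uv; stems whose last vowel is 'o' add -ani.
So zavup → zavupob.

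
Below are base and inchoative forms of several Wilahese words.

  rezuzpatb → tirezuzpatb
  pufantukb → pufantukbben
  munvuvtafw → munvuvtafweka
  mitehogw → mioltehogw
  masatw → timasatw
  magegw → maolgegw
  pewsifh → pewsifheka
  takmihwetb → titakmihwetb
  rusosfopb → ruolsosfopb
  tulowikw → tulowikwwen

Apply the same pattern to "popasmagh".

poolpasmagh

takmihwetb and pufantukb both end in -b yet inflect differently (titakmihwetb, pufantukbben), so the final letter is not what conditions the rule; the second-to-last letter is.
"popasmagh" has second-to-last letter 'g'. The stems whose second-to-last letter is 'g' (magegw → maolgegw, mitehogw → mioltehogw) insert -ol- after the first vowel.
The other patterns: stems whose second-to-last letter is 't' add the prefix ti-; stems whose second-to-last letter is 'k' double the final consonant and add -en; stems whose second-to-last letter is 'f' add -eka.
So popasmagh → poolpasmagh.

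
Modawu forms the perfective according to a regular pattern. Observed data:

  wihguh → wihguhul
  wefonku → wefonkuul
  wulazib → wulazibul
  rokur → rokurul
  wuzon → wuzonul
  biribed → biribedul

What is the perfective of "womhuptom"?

womhuptomul

Every pair shown (wihguh → wihguhul, wefonku → wefonkuul, wulazib → wulazibul, …) follows the same rule: add -ul.
So womhuptom → womhuptomul.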